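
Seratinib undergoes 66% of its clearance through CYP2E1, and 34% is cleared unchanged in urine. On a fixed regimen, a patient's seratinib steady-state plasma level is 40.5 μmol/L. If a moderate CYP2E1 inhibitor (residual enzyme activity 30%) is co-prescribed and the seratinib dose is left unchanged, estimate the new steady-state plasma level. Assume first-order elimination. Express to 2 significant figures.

75 μmol/L

The CYP2E1 pathway (66% of clearance) is reduced to 0.3× activity: 0.66 × 0.3 = 0.198.
Non-CYP routes (34%) are unchanged.
New clearance relative to baseline: 0.198 + 0.34 = 0.538.
Steady-state plasma level ∝ 1/CL, so new value = 40.5 / 0.538 = 75 μmol/L.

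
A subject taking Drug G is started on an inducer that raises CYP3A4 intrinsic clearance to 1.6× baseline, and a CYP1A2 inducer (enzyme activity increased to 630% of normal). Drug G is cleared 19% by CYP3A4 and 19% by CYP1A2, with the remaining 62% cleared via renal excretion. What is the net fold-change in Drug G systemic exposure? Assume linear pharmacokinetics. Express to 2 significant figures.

The CYP3A4 pathway (19% of clearance) rises to 1.6× activity: 0.19 × 1.6 = 0.304.
The CYP1A2 pathway (19% of clearance) increases to 6.3× activity: 0.19 × 6.3 = 1.197.
Non-CYP routes (62%) are unchanged.
New clearance relative to baseline: 0.304 + 1.197 + 0.62 = 2.121.
Net systemic exposure ratio = 1 / 2.121 = 0.47.

0.47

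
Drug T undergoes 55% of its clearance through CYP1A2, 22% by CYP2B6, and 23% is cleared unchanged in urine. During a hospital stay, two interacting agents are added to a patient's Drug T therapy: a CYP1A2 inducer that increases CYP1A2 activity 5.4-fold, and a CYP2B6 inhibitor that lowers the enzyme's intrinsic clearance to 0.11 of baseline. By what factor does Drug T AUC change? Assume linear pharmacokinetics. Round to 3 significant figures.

CYP1A2: 0.55 × 5.4 = 2.97
CYP2B6: 0.22 × 0.11 = 0.0242
Other: 0.23 (unchanged)
Relative clearance = 2.97 + 0.0242 + 0.23 = 3.2242.
Because AUC varies inversely with clearance, the combined effect is 1 / 3.2242 = 0.310.

0.310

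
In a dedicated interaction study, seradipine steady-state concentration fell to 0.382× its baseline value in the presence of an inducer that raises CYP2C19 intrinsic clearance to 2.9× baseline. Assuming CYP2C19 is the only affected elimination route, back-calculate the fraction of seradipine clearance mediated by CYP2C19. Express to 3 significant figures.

0.851

Let fm be the CYP2C19 fraction. New clearance relative to baseline = fm × 2.9 + (1 − fm).
Steady-state concentration ratio = 1 / (new CL fraction), so new CL fraction = 1 / 0.382 = 2.618.
fm × 2.9 + 1 − fm = 2.618  ⇒  fm × (2.9 − 1) = 1.618  ⇒  fm = 0.851.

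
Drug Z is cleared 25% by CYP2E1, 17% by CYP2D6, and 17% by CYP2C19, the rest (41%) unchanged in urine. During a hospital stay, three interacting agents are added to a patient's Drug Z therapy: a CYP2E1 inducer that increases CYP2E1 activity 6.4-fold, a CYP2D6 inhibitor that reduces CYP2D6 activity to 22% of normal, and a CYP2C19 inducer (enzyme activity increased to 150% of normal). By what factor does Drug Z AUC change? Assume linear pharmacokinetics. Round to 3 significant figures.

0.434

The CYP2E1 pathway (25% of clearance) increases to 6.4× activity: 0.25 × 6.4 = 1.6.
The CYP2D6 pathway (17% of clearance) is reduced to 0.22× activity: 0.17 × 0.22 = 0.0374.
The CYP2C19 pathway (17% of clearance) is boosted to 1.5× activity: 0.17 × 1.5 = 0.255.
Non-CYP routes (41%) are unchanged.
Relative clearance = 1.6 + 0.0374 + 0.255 + 0.41 = 2.3024.
Because AUC varies inversely with clearance, the combined effect is 1 / 2.3024 = 0.434.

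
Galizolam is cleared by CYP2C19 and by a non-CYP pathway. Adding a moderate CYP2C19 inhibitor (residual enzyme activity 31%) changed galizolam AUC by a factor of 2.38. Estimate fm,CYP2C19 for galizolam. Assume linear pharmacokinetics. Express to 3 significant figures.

0.840

Write x for the fraction cleared via CYP2C19. The observed AUC change means clearance fell to 1/2.38 = 0.4202 of baseline.
Setting x·0.31 + (1 − x) = 0.4202 and solving: x = (0.4202 − 1)/(0.31 − 1) = 0.840.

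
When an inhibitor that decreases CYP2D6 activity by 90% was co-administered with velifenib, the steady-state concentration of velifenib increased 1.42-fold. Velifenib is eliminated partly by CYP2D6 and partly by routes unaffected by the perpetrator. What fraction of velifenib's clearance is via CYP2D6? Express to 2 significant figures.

Write x for the fraction cleared via CYP2D6. The observed steady-state concentration change means clearance fell to 1/1.42 = 0.7042 of baseline.
Setting x·0.1 + (1 − x) = 0.7042 and solving: x = (0.7042 − 1)/(0.1 − 1) = 0.33.

0.33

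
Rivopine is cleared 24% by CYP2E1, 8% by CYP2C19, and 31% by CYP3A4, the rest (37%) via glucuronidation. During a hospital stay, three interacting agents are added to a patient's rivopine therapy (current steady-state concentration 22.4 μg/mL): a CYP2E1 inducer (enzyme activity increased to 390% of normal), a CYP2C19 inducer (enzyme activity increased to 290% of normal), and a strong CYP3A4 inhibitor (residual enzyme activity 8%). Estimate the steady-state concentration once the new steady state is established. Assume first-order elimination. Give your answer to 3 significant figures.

The CYP2E1 pathway (24% of clearance) is boosted to 3.9× activity: 0.24 × 3.9 = 0.936.
The CYP2C19 pathway (8% of clearance) increases to 2.9× activity: 0.08 × 2.9 = 0.232.
The CYP3A4 pathway (31% of clearance) drops to 0.08× activity: 0.31 × 0.08 = 0.0248.
Non-CYP routes (37%) are unchanged.
New clearance relative to baseline: 0.936 + 0.232 + 0.0248 + 0.37 = 1.5628.
Dividing the baseline by the relative clearance: 22.4 / 1.5628 = 14.3 μg/mL.

14.3 μg/mL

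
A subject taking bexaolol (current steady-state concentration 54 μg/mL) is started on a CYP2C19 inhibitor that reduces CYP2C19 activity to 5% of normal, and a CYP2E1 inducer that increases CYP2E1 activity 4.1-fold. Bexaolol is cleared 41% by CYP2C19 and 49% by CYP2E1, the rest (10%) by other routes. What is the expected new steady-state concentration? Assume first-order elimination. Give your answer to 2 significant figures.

CYP2C19: 0.41 × 0.05 = 0.0205
CYP2E1: 0.49 × 4.1 = 2.009
Other: 0.1 (unchanged)
Relative clearance = 0.0205 + 2.009 + 0.1 = 2.1295.
New steady-state concentration = 54 / 2.1295 = 25 μg/mL (concentration scales inversely with clearance).

25 μg/mL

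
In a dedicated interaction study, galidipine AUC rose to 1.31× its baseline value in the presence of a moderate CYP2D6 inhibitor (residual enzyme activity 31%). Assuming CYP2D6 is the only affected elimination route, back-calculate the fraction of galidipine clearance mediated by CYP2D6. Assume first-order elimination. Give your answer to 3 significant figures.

0.343

Call the CYP2D6 fraction fm. After the interaction, CL_new/CL_old = fm × 0.31 + (1 − fm).
AUC ratio = 1 / (new CL fraction), so new CL fraction = 1 / 1.31 = 0.7634.
fm × 0.31 + 1 − fm = 0.7634  ⇒  fm × (0.31 − 1) = −0.2366  ⇒  fm = 0.343.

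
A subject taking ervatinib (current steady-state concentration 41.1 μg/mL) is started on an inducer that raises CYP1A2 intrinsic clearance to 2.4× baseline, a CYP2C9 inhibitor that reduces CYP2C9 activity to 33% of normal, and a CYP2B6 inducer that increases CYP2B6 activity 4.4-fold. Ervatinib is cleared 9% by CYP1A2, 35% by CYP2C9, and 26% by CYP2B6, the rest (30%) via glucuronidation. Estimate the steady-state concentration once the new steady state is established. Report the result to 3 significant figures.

The CYP1A2 pathway (9% of clearance) is boosted to 2.4× activity: 0.09 × 2.4 = 0.216.
The CYP2C9 pathway (35% of clearance) falls to 0.33× activity: 0.35 × 0.33 = 0.1155.
The CYP2B6 pathway (26% of clearance) rises to 4.4× activity: 0.26 × 4.4 = 1.144.
Non-CYP routes (30%) are unchanged.
CL_new/CL_old = 0.216 + 0.1155 + 1.144 + 0.3 = 1.7755.
Steady-state concentration ∝ 1/CL: new value = 41.1 / 1.7755 = 23.1 μg/mL.

23.1 μg/mL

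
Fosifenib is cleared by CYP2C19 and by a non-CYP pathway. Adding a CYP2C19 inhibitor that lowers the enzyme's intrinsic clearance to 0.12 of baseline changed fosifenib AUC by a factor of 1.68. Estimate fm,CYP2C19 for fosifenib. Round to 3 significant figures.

Write x for the fraction cleared via CYP2C19. The observed AUC change means clearance fell to 1/1.68 = 0.5952 of baseline.
Setting x·0.12 + (1 − x) = 0.5952 and solving: x = (0.5952 − 1)/(0.12 − 1) = 0.460.

0.460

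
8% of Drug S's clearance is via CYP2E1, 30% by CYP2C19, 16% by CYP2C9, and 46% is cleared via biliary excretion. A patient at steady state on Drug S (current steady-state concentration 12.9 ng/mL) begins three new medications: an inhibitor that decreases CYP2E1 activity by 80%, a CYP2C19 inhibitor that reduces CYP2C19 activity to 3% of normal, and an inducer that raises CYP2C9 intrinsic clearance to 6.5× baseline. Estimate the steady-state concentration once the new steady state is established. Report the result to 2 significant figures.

CYP2E1: 0.08 × 0.2 = 0.016
CYP2C19: 0.3 × 0.03 = 0.009
CYP2C9: 0.16 × 6.5 = 1.04
Other: 0.46 (unchanged)
CL_new/CL_old = 0.016 + 0.009 + 1.04 + 0.46 = 1.525.
Steady-state concentration ∝ 1/CL: new value = 12.9 / 1.525 = 8.5 ng/mL.

8.5 ng/mL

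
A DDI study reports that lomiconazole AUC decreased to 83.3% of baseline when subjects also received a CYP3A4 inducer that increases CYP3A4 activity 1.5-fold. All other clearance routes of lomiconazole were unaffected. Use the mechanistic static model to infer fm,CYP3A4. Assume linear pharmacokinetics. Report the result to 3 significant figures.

Write x for the fraction cleared via CYP3A4. The observed AUC change means clearance rose to 1/0.833 = 1.2 of baseline.
Only the CYP3A4 route changed, so 1.2 = x·1.5 + (1 − x), giving x = 0.401.

0.401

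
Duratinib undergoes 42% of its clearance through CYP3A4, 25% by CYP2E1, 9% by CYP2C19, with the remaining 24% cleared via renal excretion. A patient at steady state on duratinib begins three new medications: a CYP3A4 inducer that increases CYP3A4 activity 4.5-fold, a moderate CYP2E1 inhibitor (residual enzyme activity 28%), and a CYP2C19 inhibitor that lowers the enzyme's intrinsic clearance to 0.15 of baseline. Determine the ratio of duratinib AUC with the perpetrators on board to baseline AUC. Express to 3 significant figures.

0.452

The CYP3A4 pathway (42% of clearance) is boosted to 4.5× activity: 0.42 × 4.5 = 1.89.
The CYP2E1 pathway (25% of clearance) drops to 0.28× activity: 0.25 × 0.28 = 0.07.
The CYP2C19 pathway (9% of clearance) drops to 0.15× activity: 0.09 × 0.15 = 0.0135.
Non-CYP routes (24%) are unchanged.
Relative clearance = 1.89 + 0.07 + 0.0135 + 0.24 = 2.2135.
AUC ∝ 1/CL: fold-change = 1 / 2.2135 = 0.452.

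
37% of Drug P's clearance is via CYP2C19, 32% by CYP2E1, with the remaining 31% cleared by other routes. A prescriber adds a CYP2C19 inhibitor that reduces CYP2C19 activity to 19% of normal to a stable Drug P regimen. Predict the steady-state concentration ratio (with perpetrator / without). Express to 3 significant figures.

CYP2C19: 0.37 × 0.19 = 0.0703
CYP2E1: 0.32 (unchanged)
Other: 0.31 (unchanged)
CL_new/CL_old = 0.0703 + 0.32 + 0.31 = 0.7003.
Since steady-state concentration ∝ 1/CL, the ratio is 1 / 0.7003 = 1.43.

1.43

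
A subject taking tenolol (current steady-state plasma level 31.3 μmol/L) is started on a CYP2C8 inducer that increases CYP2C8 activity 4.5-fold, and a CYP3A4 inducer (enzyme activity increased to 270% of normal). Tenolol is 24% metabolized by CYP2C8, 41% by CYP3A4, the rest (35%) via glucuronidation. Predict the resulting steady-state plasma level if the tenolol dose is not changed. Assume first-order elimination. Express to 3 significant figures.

12.3 μmol/L

The CYP2C8 pathway (24% of clearance) is boosted to 4.5× activity: 0.24 × 4.5 = 1.08.
The CYP3A4 pathway (41% of clearance) increases to 2.7× activity: 0.41 × 2.7 = 1.107.
Non-CYP routes (35%) are unchanged.
CL_new/CL_old = 1.08 + 1.107 + 0.35 = 2.537.
Steady-state plasma level ∝ 1/CL: new value = 31.3 / 2.537 = 12.3 μmol/L.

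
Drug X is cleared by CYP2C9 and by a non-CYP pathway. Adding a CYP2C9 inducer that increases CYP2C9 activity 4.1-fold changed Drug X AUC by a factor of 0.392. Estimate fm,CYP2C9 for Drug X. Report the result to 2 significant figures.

Let x = fm,CYP2C9. Because AUC ∝ 1/CL, relative clearance rose to 1/0.392 = 2.551.
Setting x·4.1 + (1 − x) = 2.551 and solving: x = (2.551 − 1)/(4.1 − 1) = 0.50.

0.50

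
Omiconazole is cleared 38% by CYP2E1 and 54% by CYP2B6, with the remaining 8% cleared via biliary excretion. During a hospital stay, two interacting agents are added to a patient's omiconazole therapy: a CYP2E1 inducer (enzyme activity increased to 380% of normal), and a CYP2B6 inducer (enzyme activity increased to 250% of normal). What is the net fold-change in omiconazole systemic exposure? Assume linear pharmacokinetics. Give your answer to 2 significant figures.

The CYP2E1 pathway (38% of clearance) increases to 3.8× activity: 0.38 × 3.8 = 1.444.
The CYP2B6 pathway (54% of clearance) is boosted to 2.5× activity: 0.54 × 2.5 = 1.35.
The remaining 8% of clearance is unaffected.
CL_new/CL_old = 1.444 + 1.35 + 0.08 = 2.874.
Systemic exposure ∝ 1/CL: fold-change = 1 / 2.874 = 0.35.

0.35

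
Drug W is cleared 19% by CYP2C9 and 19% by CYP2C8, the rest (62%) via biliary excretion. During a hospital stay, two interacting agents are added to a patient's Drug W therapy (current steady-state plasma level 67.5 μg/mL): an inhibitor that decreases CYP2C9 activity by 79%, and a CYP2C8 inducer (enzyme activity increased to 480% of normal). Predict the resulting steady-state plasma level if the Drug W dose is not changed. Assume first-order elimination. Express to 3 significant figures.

42.9 μg/mL

The CYP2C9 pathway (19% of clearance) is reduced to 0.21× activity: 0.19 × 0.21 = 0.0399.
The CYP2C8 pathway (19% of clearance) increases to 4.8× activity: 0.19 × 4.8 = 0.912.
Non-CYP routes (62%) are unchanged.
CL_new/CL_old = 0.0399 + 0.912 + 0.62 = 1.5719.
Dividing the baseline by the relative clearance: 67.5 / 1.5719 = 42.9 μg/mL.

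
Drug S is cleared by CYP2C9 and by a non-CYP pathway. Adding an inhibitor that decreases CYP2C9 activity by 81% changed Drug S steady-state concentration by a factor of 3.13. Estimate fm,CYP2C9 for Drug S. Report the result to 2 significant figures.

Let fm be the CYP2C9 fraction. New clearance relative to baseline = fm × 0.19 + (1 − fm).
Steady-state concentration ratio = 1 / (new CL fraction), so new CL fraction = 1 / 3.13 = 0.3195.
fm × 0.19 + 1 − fm = 0.3195  ⇒  fm × (0.19 − 1) = −0.6805  ⇒  fm = 0.84.

0.84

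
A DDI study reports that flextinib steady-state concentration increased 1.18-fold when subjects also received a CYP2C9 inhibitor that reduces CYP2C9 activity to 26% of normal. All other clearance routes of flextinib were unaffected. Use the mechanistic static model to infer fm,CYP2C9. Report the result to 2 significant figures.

0.21

CL'/CL = 1 / 1.18 = 0.8475
0.26·fm + (1 − fm) = 0.8475
fm = (0.8475 − 1) / (0.26 − 1) = 0.21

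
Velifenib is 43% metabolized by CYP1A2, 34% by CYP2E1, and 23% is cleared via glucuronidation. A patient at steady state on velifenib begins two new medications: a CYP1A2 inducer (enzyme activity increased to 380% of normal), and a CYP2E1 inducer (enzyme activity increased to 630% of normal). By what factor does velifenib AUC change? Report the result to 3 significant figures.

The CYP1A2 pathway (43% of clearance) increases to 3.8× activity: 0.43 × 3.8 = 1.634.
The CYP2E1 pathway (34% of clearance) increases to 6.3× activity: 0.34 × 6.3 = 2.142.
Non-CYP routes (23%) are unchanged.
CL_new/CL_old = 1.634 + 2.142 + 0.23 = 4.006.
AUC ∝ 1/CL: fold-change = 1 / 4.006 = 0.250.

0.250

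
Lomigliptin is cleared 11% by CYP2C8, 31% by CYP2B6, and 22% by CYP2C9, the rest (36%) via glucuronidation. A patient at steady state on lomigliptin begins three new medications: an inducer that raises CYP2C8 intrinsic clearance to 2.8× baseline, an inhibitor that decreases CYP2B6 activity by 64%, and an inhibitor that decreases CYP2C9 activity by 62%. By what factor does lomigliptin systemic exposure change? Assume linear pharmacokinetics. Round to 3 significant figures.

1.16

CYP2C8: 0.11 × 2.8 = 0.308
CYP2B6: 0.31 × 0.36 = 0.1116
CYP2C9: 0.22 × 0.38 = 0.0836
Other: 0.36 (unchanged)
CL_new/CL_old = 0.308 + 0.1116 + 0.0836 + 0.36 = 0.8632.
Because systemic exposure varies inversely with clearance, the combined effect is 1 / 0.8632 = 1.16.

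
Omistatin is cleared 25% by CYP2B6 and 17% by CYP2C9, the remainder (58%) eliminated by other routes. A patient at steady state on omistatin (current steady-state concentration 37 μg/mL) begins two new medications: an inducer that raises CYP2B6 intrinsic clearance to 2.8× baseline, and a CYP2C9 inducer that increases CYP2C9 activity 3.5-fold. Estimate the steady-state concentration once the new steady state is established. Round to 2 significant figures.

The CYP2B6 pathway (25% of clearance) is boosted to 2.8× activity: 0.25 × 2.8 = 0.7.
The CYP2C9 pathway (17% of clearance) increases to 3.5× activity: 0.17 × 3.5 = 0.595.
Non-CYP routes (58%) are unchanged.
CL_new/CL_old = 0.7 + 0.595 + 0.58 = 1.875.
Steady-state concentration ∝ 1/CL: new value = 37 / 1.875 = 20 μg/mL.

20 μg/mL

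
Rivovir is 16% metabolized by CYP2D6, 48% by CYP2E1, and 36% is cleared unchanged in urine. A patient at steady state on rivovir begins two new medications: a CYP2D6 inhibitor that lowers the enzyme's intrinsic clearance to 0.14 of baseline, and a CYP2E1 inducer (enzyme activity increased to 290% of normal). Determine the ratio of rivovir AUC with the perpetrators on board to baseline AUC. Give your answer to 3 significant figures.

0.564

The CYP2D6 pathway (16% of clearance) is reduced to 0.14× activity: 0.16 × 0.14 = 0.0224.
The CYP2E1 pathway (48% of clearance) increases to 2.9× activity: 0.48 × 2.9 = 1.392.
Non-CYP routes (36%) are unchanged.
Relative clearance = 0.0224 + 1.392 + 0.36 = 1.7744.
Because AUC varies inversely with clearance, the combined effect is 1 / 1.7744 = 0.564.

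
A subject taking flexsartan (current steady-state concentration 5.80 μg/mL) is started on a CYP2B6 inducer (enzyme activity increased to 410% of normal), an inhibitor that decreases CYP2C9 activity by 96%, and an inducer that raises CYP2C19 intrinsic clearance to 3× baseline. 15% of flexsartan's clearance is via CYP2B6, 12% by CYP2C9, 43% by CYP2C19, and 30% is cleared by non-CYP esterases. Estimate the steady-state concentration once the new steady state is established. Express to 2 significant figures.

CYP2B6: 0.15 × 4.1 = 0.615
CYP2C9: 0.12 × 0.04 = 0.0048
CYP2C19: 0.43 × 3 = 1.29
Other: 0.3 (unchanged)
Relative clearance = 0.615 + 0.0048 + 1.29 + 0.3 = 2.2098.
Steady-state concentration ∝ 1/CL: new value = 5.80 / 2.2098 = 2.6 μg/mL.

2.6 μg/mL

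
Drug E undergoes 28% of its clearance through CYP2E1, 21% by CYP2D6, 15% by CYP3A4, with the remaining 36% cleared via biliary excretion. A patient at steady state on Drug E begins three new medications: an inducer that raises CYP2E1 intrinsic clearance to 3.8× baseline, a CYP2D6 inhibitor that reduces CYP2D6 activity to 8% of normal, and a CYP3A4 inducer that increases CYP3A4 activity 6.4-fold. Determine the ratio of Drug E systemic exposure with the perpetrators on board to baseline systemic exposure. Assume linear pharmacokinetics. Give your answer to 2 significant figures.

0.42

The CYP2E1 pathway (28% of clearance) rises to 3.8× activity: 0.28 × 3.8 = 1.064.
The CYP2D6 pathway (21% of clearance) drops to 0.08× activity: 0.21 × 0.08 = 0.0168.
The CYP3A4 pathway (15% of clearance) is boosted to 6.4× activity: 0.15 × 6.4 = 0.96.
Non-CYP routes (36%) are unchanged.
CL_new/CL_old = 1.064 + 0.0168 + 0.96 + 0.36 = 2.4008.
Net systemic exposure ratio = 1 / 2.4008 = 0.42.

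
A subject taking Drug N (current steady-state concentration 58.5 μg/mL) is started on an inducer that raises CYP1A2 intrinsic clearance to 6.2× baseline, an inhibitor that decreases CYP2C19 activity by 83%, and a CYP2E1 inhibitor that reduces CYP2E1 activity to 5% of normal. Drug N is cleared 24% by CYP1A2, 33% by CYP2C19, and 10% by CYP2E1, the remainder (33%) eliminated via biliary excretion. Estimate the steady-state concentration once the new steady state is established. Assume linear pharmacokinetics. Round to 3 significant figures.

CYP1A2: 0.24 × 6.2 = 1.488
CYP2C19: 0.33 × 0.17 = 0.0561
CYP2E1: 0.1 × 0.05 = 0.005
Other: 0.33 (unchanged)
New clearance relative to baseline: 1.488 + 0.0561 + 0.005 + 0.33 = 1.8791.
Dividing the baseline by the relative clearance: 58.5 / 1.8791 = 31.1 μg/mL.

31.1 μg/mL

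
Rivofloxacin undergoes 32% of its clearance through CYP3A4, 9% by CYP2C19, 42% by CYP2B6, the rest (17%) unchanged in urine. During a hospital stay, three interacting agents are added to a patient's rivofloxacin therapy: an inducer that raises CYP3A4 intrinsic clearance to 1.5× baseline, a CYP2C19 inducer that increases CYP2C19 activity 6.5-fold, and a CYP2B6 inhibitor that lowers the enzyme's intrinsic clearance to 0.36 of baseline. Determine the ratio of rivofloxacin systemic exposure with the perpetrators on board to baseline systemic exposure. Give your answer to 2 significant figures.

0.72

CYP3A4: 0.32 × 1.5 = 0.48
CYP2C19: 0.09 × 6.5 = 0.585
CYP2B6: 0.42 × 0.36 = 0.1512
Other: 0.17 (unchanged)
New clearance relative to baseline: 0.48 + 0.585 + 0.1512 + 0.17 = 1.3862.
Because systemic exposure varies inversely with clearance, the combined effect is 1 / 1.3862 = 0.72.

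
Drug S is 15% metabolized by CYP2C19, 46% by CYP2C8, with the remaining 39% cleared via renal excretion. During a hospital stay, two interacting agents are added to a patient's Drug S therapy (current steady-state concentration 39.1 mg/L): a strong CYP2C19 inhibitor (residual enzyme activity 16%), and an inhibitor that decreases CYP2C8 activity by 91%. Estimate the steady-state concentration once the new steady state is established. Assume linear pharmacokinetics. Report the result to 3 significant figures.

85.9 mg/L

CYP2C19: 0.15 × 0.16 = 0.024
CYP2C8: 0.46 × 0.09 = 0.0414
Other: 0.39 (unchanged)
Relative clearance = 0.024 + 0.0414 + 0.39 = 0.4554.
New steady-state concentration = 39.1 / 0.4554 = 85.9 mg/L (concentration scales inversely with clearance).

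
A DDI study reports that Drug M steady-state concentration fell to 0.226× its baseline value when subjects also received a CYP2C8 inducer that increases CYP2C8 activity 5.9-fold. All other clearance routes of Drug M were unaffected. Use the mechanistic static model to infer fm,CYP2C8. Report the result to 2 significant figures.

0.70

Write x for the fraction cleared via CYP2C8. The observed steady-state concentration change means clearance rose to 1/0.226 = 4.425 of baseline.
Only the CYP2C8 route changed, so 4.425 = x·5.9 + (1 − x), giving x = 0.70.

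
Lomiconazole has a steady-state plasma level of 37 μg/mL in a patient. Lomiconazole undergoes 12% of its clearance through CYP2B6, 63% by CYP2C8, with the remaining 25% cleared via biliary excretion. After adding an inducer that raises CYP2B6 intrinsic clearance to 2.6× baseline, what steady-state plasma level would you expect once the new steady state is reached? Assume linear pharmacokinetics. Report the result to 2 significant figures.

31 μg/mL

CYP2B6: 0.12 × 2.6 = 0.312
CYP2C8: 0.63 (unchanged)
Other: 0.25 (unchanged)
Relative clearance = 0.312 + 0.63 + 0.25 = 1.192.
New steady-state plasma level = baseline ÷ relative clearance = 37 / 1.192 = 31 μg/mL.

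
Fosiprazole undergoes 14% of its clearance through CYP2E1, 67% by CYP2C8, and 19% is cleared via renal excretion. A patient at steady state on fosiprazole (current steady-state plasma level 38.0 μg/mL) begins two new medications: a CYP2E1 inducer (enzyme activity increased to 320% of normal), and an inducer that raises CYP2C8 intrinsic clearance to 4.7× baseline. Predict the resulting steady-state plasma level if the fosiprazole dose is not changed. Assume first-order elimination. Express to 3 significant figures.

10.0 μg/mL

The CYP2E1 pathway (14% of clearance) increases to 3.2× activity: 0.14 × 3.2 = 0.448.
The CYP2C8 pathway (67% of clearance) rises to 4.7× activity: 0.67 × 4.7 = 3.149.
Non-CYP routes (19%) are unchanged.
New clearance relative to baseline: 0.448 + 3.149 + 0.19 = 3.787.
Dividing the baseline by the relative clearance: 38.0 / 3.787 = 10.0 μg/mL.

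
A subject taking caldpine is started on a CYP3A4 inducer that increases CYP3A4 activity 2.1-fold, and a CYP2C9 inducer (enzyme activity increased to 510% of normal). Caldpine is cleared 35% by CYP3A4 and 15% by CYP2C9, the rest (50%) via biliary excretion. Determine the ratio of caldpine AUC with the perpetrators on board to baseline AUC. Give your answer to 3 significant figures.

The CYP3A4 pathway (35% of clearance) rises to 2.1× activity: 0.35 × 2.1 = 0.735.
The CYP2C9 pathway (15% of clearance) rises to 5.1× activity: 0.15 × 5.1 = 0.765.
Non-CYP routes (50%) are unchanged.
New clearance relative to baseline: 0.735 + 0.765 + 0.5 = 2.
Because AUC varies inversely with clearance, the combined effect is 1 / 2 = 0.500.

0.500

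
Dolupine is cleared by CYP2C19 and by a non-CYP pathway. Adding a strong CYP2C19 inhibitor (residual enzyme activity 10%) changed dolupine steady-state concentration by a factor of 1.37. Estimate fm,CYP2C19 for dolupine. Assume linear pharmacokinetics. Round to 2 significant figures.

0.30

CL'/CL = 1 / 1.37 = 0.7299
0.1·fm + (1 − fm) = 0.7299
fm = (0.7299 − 1) / (0.1 − 1) = 0.30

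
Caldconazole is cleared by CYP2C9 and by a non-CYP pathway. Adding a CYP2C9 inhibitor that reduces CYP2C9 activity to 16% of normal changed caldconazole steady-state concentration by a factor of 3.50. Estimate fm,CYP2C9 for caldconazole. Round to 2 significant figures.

CL'/CL = 1 / 3.50 = 0.2857
0.16·fm + (1 − fm) = 0.2857
fm = (0.2857 − 1) / (0.16 − 1) = 0.85

0.85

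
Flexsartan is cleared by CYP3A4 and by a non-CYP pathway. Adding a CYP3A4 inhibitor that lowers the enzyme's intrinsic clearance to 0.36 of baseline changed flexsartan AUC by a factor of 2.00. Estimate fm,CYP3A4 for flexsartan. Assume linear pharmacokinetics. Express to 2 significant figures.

CL'/CL = 1 / 2.00 = 0.5
0.36·fm + (1 − fm) = 0.5
fm = (0.5 − 1) / (0.36 − 1) = 0.78

0.78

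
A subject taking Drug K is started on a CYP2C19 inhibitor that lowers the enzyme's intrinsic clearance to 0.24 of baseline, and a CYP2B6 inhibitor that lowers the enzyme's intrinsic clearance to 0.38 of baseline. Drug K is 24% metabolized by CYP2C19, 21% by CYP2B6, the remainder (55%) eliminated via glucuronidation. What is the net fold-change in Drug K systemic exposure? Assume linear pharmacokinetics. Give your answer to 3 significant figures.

The CYP2C19 pathway (24% of clearance) drops to 0.24× activity: 0.24 × 0.24 = 0.0576.
The CYP2B6 pathway (21% of clearance) is reduced to 0.38× activity: 0.21 × 0.38 = 0.0798.
Non-CYP routes (55%) are unchanged.
Relative clearance = 0.0576 + 0.0798 + 0.55 = 0.6874.
Because systemic exposure varies inversely with clearance, the combined effect is 1 / 0.6874 = 1.45.

1.45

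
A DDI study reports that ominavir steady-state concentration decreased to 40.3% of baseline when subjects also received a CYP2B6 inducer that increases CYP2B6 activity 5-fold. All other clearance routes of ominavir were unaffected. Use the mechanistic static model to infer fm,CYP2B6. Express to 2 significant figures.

0.37

Let fm be the CYP2B6 fraction. New clearance relative to baseline = fm × 5 + (1 − fm).
Steady-state concentration ratio = 1 / (new CL fraction), so new CL fraction = 1 / 0.403 = 2.481.
fm × 5 + 1 − fm = 2.481  ⇒  fm × (5 − 1) = 1.481  ⇒  fm = 0.37.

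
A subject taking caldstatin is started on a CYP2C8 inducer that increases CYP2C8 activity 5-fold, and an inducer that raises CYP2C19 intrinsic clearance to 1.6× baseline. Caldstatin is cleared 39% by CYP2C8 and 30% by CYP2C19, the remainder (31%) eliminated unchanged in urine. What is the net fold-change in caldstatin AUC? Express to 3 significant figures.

CYP2C8: 0.39 × 5 = 1.95
CYP2C19: 0.3 × 1.6 = 0.48
Other: 0.31 (unchanged)
CL_new/CL_old = 1.95 + 0.48 + 0.31 = 2.74.
AUC ∝ 1/CL: fold-change = 1 / 2.74 = 0.365.

0.365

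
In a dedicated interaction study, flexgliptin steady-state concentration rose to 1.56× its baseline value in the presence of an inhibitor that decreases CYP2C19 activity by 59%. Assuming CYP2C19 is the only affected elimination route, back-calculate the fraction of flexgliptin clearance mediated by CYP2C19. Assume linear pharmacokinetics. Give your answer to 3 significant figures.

CL'/CL = 1 / 1.56 = 0.641
0.41·fm + (1 − fm) = 0.641
fm = (0.641 − 1) / (0.41 − 1) = 0.608

0.608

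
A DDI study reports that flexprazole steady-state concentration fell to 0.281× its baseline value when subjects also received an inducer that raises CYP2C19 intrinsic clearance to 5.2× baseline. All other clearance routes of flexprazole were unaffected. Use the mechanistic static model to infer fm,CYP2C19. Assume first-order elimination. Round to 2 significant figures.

0.61

Let x = fm,CYP2C19. Because steady-state concentration ∝ 1/CL, relative clearance rose to 1/0.281 = 3.559.
Only the CYP2C19 route changed, so 3.559 = x·5.2 + (1 − x), giving x = 0.61.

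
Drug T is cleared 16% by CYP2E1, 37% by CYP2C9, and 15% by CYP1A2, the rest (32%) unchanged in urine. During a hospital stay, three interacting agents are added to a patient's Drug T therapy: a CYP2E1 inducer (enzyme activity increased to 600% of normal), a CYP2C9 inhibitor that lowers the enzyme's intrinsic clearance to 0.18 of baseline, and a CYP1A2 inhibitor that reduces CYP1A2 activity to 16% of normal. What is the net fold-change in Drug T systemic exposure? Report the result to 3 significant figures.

The CYP2E1 pathway (16% of clearance) increases to 6× activity: 0.16 × 6 = 0.96.
The CYP2C9 pathway (37% of clearance) is reduced to 0.18× activity: 0.37 × 0.18 = 0.0666.
The CYP1A2 pathway (15% of clearance) falls to 0.16× activity: 0.15 × 0.16 = 0.024.
Non-CYP routes (32%) are unchanged.
CL_new/CL_old = 0.96 + 0.0666 + 0.024 + 0.32 = 1.3706.
Net systemic exposure ratio = 1 / 1.3706 = 0.730.

0.730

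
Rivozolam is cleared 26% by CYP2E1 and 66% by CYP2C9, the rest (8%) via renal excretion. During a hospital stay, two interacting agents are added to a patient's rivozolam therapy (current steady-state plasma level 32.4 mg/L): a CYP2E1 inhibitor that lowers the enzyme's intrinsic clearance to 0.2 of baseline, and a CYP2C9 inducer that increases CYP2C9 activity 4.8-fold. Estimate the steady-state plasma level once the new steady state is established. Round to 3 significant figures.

The CYP2E1 pathway (26% of clearance) is reduced to 0.2× activity: 0.26 × 0.2 = 0.052.
The CYP2C9 pathway (66% of clearance) increases to 4.8× activity: 0.66 × 4.8 = 3.168.
Non-CYP routes (8%) are unchanged.
New clearance relative to baseline: 0.052 + 3.168 + 0.08 = 3.3.
Dividing the baseline by the relative clearance: 32.4 / 3.3 = 9.82 mg/L.

9.82 mg/L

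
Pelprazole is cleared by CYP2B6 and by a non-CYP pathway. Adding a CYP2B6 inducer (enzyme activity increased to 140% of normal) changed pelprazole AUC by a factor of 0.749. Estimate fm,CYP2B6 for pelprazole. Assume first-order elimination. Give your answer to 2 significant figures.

Let fm be the CYP2B6 fraction. New clearance relative to baseline = fm × 1.4 + (1 − fm).
AUC ratio = 1 / (new CL fraction), so new CL fraction = 1 / 0.749 = 1.335.
fm × 1.4 + 1 − fm = 1.335  ⇒  fm × (1.4 − 1) = 0.3351  ⇒  fm = 0.84.

0.84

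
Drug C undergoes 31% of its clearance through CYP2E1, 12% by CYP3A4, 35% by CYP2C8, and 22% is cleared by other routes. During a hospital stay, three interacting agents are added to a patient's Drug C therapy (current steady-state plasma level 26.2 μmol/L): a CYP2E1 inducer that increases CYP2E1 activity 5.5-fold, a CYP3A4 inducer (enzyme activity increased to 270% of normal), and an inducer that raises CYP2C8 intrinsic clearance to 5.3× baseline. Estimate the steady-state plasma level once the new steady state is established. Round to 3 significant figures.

6.38 μmol/L

The CYP2E1 pathway (31% of clearance) increases to 5.5× activity: 0.31 × 5.5 = 1.705.
The CYP3A4 pathway (12% of clearance) rises to 2.7× activity: 0.12 × 2.7 = 0.324.
The CYP2C8 pathway (35% of clearance) rises to 5.3× activity: 0.35 × 5.3 = 1.855.
Non-CYP routes (22%) are unchanged.
Relative clearance = 1.705 + 0.324 + 1.855 + 0.22 = 4.104.
New steady-state plasma level = 26.2 / 4.104 = 6.38 μmol/L (concentration scales inversely with clearance).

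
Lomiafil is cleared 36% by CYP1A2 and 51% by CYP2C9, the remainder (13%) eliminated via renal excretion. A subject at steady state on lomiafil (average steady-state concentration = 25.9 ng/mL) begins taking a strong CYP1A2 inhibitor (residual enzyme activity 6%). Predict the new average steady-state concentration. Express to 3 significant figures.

CYP1A2: 0.36 × 0.06 = 0.0216
CYP2C9: 0.51 (unchanged)
Other: 0.13 (unchanged)
New clearance relative to baseline: 0.0216 + 0.51 + 0.13 = 0.6616.
With dosing unchanged, average steady-state concentration scales as 1/CL: 25.9 / 0.6616 = 39.1 ng/mL.

39.1 ng/mL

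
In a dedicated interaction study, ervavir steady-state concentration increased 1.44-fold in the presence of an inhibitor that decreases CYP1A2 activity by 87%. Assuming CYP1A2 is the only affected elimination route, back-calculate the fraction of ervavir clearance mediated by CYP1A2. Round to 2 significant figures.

0.35

CL'/CL = 1 / 1.44 = 0.6944
0.13·fm + (1 − fm) = 0.6944
fm = (0.6944 − 1) / (0.13 − 1) = 0.35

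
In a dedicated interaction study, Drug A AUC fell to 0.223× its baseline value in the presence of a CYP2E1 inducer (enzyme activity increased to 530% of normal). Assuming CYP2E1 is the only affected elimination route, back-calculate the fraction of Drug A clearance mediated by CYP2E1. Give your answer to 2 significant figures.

CL'/CL = 1 / 0.223 = 4.484
5.3·fm + (1 − fm) = 4.484
fm = (4.484 − 1) / (5.3 − 1) = 0.81

0.81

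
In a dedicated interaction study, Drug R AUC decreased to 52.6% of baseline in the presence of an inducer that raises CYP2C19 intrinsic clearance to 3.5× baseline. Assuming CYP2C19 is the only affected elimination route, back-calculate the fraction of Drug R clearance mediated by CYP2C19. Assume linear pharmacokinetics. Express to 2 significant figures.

0.36

CL'/CL = 1 / 0.526 = 1.901
3.5·fm + (1 − fm) = 1.901
fm = (1.901 − 1) / (3.5 − 1) = 0.36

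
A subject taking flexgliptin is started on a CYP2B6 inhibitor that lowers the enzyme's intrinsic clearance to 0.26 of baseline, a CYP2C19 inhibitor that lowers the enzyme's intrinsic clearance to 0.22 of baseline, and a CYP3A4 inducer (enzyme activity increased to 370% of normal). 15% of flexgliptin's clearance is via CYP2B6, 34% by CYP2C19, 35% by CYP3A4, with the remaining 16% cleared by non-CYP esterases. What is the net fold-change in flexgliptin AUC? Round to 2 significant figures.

CYP2B6: 0.15 × 0.26 = 0.039
CYP2C19: 0.34 × 0.22 = 0.0748
CYP3A4: 0.35 × 3.7 = 1.295
Other: 0.16 (unchanged)
CL_new/CL_old = 0.039 + 0.0748 + 1.295 + 0.16 = 1.5688.
Net AUC ratio = 1 / 1.5688 = 0.64.

0.64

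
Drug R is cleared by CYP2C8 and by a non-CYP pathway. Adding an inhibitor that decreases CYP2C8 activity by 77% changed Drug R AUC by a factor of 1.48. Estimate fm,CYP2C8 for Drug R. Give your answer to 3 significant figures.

Write x for the fraction cleared via CYP2C8. The observed AUC change means clearance fell to 1/1.48 = 0.6757 of baseline.
Only the CYP2C8 route changed, so 0.6757 = x·0.23 + (1 − x), giving x = 0.421.

0.421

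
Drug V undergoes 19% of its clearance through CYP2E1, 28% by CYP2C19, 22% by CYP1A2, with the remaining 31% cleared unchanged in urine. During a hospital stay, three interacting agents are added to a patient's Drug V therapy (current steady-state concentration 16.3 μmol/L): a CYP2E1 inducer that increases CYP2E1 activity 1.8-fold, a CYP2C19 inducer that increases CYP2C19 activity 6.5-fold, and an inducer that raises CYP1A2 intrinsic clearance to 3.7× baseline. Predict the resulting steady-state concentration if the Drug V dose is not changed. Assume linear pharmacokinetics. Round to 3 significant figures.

The CYP2E1 pathway (19% of clearance) is boosted to 1.8× activity: 0.19 × 1.8 = 0.342.
The CYP2C19 pathway (28% of clearance) is boosted to 6.5× activity: 0.28 × 6.5 = 1.82.
The CYP1A2 pathway (22% of clearance) rises to 3.7× activity: 0.22 × 3.7 = 0.814.
Non-CYP routes (31%) are unchanged.
CL_new/CL_old = 0.342 + 1.82 + 0.814 + 0.31 = 3.286.
Dividing the baseline by the relative clearance: 16.3 / 3.286 = 4.96 μmol/L.

4.96 μmol/L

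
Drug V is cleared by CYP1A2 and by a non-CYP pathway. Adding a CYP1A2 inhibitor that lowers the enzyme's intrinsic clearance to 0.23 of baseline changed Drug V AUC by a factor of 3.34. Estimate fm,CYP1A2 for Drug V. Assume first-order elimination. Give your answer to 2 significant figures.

Write x for the fraction cleared via CYP1A2. The observed AUC change means clearance fell to 1/3.34 = 0.2994 of baseline.
Only the CYP1A2 route changed, so 0.2994 = x·0.23 + (1 − x), giving x = 0.91.

0.91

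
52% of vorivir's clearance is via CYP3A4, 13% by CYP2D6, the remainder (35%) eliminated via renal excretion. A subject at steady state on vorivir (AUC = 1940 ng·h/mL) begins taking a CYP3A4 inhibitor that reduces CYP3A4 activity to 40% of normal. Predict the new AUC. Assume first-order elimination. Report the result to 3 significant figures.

The CYP3A4 pathway (52% of clearance) drops to 0.4× activity: 0.52 × 0.4 = 0.208.
CYP2D6 (13%) and the residual 35% are unaffected.
Relative clearance = 0.208 + 0.13 + 0.35 = 0.688.
AUC ∝ 1/CL, so new value = 1940 / 0.688 = 2.82 × 10³ ng·h/mL.

2.82 × 10³ ng·h/mL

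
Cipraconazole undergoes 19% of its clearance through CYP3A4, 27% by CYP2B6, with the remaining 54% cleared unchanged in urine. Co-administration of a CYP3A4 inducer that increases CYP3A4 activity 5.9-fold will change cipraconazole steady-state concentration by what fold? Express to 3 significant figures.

CYP3A4: 0.19 × 5.9 = 1.121
CYP2B6: 0.27 (unchanged)
Other: 0.54 (unchanged)
Relative clearance = 1.121 + 0.27 + 0.54 = 1.931.
Since steady-state concentration ∝ 1/CL, the ratio is 1 / 1.931 = 0.518.

0.518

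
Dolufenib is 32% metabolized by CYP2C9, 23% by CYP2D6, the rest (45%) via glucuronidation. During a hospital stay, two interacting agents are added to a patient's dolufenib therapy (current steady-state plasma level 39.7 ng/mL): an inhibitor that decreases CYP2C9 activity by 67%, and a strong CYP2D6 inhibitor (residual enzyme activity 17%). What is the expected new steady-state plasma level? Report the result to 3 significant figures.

66.8 ng/mL

The CYP2C9 pathway (32% of clearance) falls to 0.33× activity: 0.32 × 0.33 = 0.1056.
The CYP2D6 pathway (23% of clearance) drops to 0.17× activity: 0.23 × 0.17 = 0.0391.
Non-CYP routes (45%) are unchanged.
New clearance relative to baseline: 0.1056 + 0.0391 + 0.45 = 0.5947.
New steady-state plasma level = 39.7 / 0.5947 = 66.8 ng/mL (concentration scales inversely with clearance).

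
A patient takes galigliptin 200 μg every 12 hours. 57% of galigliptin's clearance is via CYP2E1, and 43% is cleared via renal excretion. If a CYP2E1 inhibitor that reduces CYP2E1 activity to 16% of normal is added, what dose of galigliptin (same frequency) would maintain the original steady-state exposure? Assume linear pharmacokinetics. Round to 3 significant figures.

The CYP2E1 pathway (57% of clearance) drops to 0.16× activity: 0.57 × 0.16 = 0.0912.
Non-CYP routes (43%) are unchanged.
New clearance relative to baseline: 0.0912 + 0.43 = 0.5212.
Css,avg = (dose rate)/CL, so holding Css fixed requires dose ∝ CL: 200 × 0.5212 = 104 μg.

104 μg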